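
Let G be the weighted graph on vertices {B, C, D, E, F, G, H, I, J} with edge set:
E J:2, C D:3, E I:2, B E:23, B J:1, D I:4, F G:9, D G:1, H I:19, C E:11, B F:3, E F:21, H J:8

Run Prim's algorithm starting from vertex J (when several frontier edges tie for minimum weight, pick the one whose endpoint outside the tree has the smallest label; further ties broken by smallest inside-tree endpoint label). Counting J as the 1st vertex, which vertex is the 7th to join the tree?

Prim, starting at J.
Step 1: cheapest edge leaving the tree is B J (1); add B.
Step 2: cheapest edge leaving the tree is E J (2); add E.
Step 3: cheapest edge leaving the tree is E I (2); add I.
Step 4: cheapest edge leaving the tree is B F (3); add F.
Step 5: cheapest edge leaving the tree is D I (4); add D.
Step 6: cheapest edge leaving the tree is D G (1); add G.
Step 7: cheapest edge leaving the tree is C D (3); add C.
Step 8: cheapest edge leaving the tree is H J (8); add H.
Vertex order: J, B, E, I, F, D, G, C, H. The 7th vertex is G.

G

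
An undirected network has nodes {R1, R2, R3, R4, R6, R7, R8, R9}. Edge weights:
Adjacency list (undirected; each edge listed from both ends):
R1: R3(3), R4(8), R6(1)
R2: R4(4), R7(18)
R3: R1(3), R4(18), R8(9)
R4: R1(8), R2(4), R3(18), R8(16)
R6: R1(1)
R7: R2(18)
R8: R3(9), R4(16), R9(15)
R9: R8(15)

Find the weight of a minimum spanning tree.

58

Sort edges by weight, then run Kruskal:
R1-R6 (1): add — endpoints in different components.
R1-R3 (3): add — endpoints in different components.
R2-R4 (4): add — endpoints in different components.
R1-R4 (8): add — endpoints in different components.
R3-R8 (9): add — endpoints in different components.
R8-R9 (15): add — endpoints in different components.
R4-R8 (16): skip — R4 and R8 already connected.
R2-R7 (18): add — endpoints in different components.
MST edges: R1-R6, R1-R3, R2-R4, R1-R4, R3-R8, R8-R9, R2-R7; total weight 1+3+4+8+9+15+18 = 58.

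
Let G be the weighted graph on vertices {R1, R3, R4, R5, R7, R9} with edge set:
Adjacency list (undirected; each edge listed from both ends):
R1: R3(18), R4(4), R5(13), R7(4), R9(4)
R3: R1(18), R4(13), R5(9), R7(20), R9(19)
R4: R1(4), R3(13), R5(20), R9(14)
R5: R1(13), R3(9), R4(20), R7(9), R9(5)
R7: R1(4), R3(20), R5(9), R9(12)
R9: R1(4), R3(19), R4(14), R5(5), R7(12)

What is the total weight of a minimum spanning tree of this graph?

26

Kruskal's algorithm — process edges by increasing weight (ties by edge label):
R1—R4 (4): add. Components now {R3} {R7} {R9} {R1,R4} {R5}
R1—R7 (4): add. Components now {R3} {R1,R4,R7} {R9} {R5}
R1—R9 (4): add. Components now {R3} {R1,R4,R7,R9} {R5}
R5—R9 (5): add. Components now {R3} {R1,R4,R5,R7,R9}
R3—R5 (9): add. Components now {R1,R3,R4,R5,R7,R9}
MST edges: R1—R4, R1—R7, R1—R9, R5—R9, R3—R5; total weight 4+4+4+5+9 = 26.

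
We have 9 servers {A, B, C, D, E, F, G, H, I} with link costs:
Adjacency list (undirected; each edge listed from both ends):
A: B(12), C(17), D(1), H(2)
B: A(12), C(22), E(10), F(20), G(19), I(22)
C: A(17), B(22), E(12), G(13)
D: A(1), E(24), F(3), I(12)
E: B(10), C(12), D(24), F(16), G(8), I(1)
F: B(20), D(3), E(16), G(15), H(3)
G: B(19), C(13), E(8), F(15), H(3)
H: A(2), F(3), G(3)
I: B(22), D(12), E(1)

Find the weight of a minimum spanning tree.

40

Prim, starting at D.
Step 1: cheapest edge leaving the tree is A—D (1); add A.
Step 2: cheapest edge leaving the tree is A—H (2); add H.
Step 3: cheapest edge leaving the tree is D—F (3); add F.
Step 4: cheapest edge leaving the tree is G—H (3); add G.
Step 5: cheapest edge leaving the tree is E—G (8); add E.
Step 6: cheapest edge leaving the tree is E—I (1); add I.
Step 7: cheapest edge leaving the tree is B—E (10); add B.
Step 8: cheapest edge leaving the tree is C—E (12); add C.
MST edges: A—D, A—H, D—F, G—H, E—G, E—I, B—E, C—E; total weight 1+2+3+3+8+1+10+12 = 40.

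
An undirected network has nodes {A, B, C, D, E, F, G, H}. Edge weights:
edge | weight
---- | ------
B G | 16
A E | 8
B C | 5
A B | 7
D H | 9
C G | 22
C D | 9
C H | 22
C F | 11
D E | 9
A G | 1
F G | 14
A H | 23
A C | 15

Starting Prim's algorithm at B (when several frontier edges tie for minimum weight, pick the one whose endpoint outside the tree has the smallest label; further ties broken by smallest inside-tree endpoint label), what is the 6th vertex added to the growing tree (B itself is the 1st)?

D

Prim, starting at B.
Step 1: frontier [B C 5, A B 7, B G 16] → take B C (5); add C.
Step 2: frontier [A B 7, B G 16, C D 9, C F 11, A C 15, C G 22, C H 22] → take A B (7); add A.
Step 3: frontier [A G 1, A E 8, A H 23, B G 16, C D 9, C F 11, C G 22, C H 22] → take A G (1); add G.
Step 4: frontier [A E 8, A H 23, C D 9, C F 11, C H 22, F G 14] → take A E (8); add E.
Step 5: frontier [A H 23, C D 9, C F 11, C H 22, D E 9, F G 14] → take C D (9); add D.
Step 6: frontier [A H 23, C F 11, C H 22, D H 9, F G 14] → take D H (9); add H.
Step 7: frontier [C F 11, F G 14] → take C F (11); add F.
Vertex order: B, C, A, G, E, D, H, F. The 6th vertex is D.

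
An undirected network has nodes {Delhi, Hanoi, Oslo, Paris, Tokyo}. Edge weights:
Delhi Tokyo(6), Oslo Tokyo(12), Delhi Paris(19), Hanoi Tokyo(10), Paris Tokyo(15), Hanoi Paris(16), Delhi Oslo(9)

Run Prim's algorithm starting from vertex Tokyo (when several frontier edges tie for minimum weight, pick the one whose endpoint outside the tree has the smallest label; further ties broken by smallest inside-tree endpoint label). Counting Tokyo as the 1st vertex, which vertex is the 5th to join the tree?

Grow the tree from Tokyo using Prim:
Step 1: frontier [Delhi Tokyo 6, Hanoi Tokyo 10, Oslo Tokyo 12, Paris Tokyo 15] → take Delhi Tokyo (6); add Delhi.
Step 2: frontier [Delhi Oslo 9, Delhi Paris 19, Hanoi Tokyo 10, Oslo Tokyo 12, Paris Tokyo 15] → take Delhi Oslo (9); add Oslo.
Step 3: frontier [Delhi Paris 19, Hanoi Tokyo 10, Paris Tokyo 15] → take Hanoi Tokyo (10); add Hanoi.
Step 4: frontier [Delhi Paris 19, Hanoi Paris 16, Paris Tokyo 15] → take Paris Tokyo (15); add Paris.
Vertex order: Tokyo, Delhi, Oslo, Hanoi, Paris. The 5th vertex is Paris.

Paris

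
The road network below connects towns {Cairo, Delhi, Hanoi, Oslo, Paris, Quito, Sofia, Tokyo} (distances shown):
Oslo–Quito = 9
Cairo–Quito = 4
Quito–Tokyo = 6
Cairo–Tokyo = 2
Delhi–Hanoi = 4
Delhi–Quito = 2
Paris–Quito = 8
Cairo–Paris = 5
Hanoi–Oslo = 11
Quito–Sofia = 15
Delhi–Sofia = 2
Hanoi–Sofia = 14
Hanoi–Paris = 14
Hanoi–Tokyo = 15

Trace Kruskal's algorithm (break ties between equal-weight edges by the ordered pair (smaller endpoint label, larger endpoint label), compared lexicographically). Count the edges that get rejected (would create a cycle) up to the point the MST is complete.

2

Kruskal: consider edges lightest-first.
Cairo–Tokyo (2): add — endpoints in different components.
Delhi–Quito (2): add — endpoints in different components.
Delhi–Sofia (2): add — endpoints in different components.
Cairo–Quito (4): add — endpoints in different components.
Delhi–Hanoi (4): add — endpoints in different components.
Cairo–Paris (5): add — endpoints in different components.
Quito–Tokyo (6): skip — Quito and Tokyo already connected.
Paris–Quito (8): skip — Quito and Paris already connected.
Oslo–Quito (9): add — endpoints in different components.
Edges rejected before the tree was complete: 2.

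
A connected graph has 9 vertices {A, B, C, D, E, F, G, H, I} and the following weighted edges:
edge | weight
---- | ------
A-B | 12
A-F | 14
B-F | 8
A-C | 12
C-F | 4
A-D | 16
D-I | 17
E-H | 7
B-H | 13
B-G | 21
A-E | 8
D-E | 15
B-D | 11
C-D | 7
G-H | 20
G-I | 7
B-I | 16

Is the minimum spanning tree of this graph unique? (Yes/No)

Kruskal: consider edges lightest-first.
C-F (4): add — endpoints in different components.
C-D (7): add — endpoints in different components.
E-H (7): add — endpoints in different components.
G-I (7): add — endpoints in different components.
A-E (8): add — endpoints in different components.
B-F (8): add — endpoints in different components.
B-D (11): skip — B and D already connected.
A-B (12): add — endpoints in different components.
A-C (12): skip — A and C already connected.
B-H (13): skip — B and H already connected.
A-F (14): skip — A and F already connected.
D-E (15): skip — D and E already connected.
A-D (16): skip — A and D already connected.
B-I (16): add — endpoints in different components.
Non-tree edge A-C has weight 12, equal to the heaviest edge on its tree cycle — swapping gives another MST of the same weight. Not unique.

No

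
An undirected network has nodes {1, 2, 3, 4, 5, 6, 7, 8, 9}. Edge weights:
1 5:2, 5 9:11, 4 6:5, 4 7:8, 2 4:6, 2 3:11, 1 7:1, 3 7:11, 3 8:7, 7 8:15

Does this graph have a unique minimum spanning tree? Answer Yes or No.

Sort edges by weight, then run Kruskal:
1 7 (1): add — endpoints in different components.
1 5 (2): add — endpoints in different components.
4 6 (5): add — endpoints in different components.
2 4 (6): add — endpoints in different components.
3 8 (7): add — endpoints in different components.
4 7 (8): add — endpoints in different components.
2 3 (11): add — endpoints in different components.
3 7 (11): skip — 3 and 7 already connected.
5 9 (11): add — endpoints in different components.
Non-tree edge 3 7 has weight 11, equal to the heaviest edge on its tree cycle — swapping gives another MST of the same weight. Not unique.

No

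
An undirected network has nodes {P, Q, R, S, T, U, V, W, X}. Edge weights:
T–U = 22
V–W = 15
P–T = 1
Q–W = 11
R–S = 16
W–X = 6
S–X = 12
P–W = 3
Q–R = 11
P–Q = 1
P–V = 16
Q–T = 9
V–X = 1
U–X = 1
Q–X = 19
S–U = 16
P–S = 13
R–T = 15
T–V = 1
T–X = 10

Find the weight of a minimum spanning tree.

31

Kruskal: consider edges lightest-first.
P–Q (1): add — endpoints in different components.
P–T (1): add — endpoints in different components.
T–V (1): add — endpoints in different components.
U–X (1): add — endpoints in different components.
V–X (1): add — endpoints in different components.
P–W (3): add — endpoints in different components.
W–X (6): skip — W and X already connected.
Q–T (9): skip — T and Q already connected.
T–X (10): skip — T and X already connected.
Q–R (11): add — endpoints in different components.
Q–W (11): skip — W and Q already connected.
S–X (12): add — endpoints in different components.
MST edges: P–Q, P–T, T–V, U–X, V–X, P–W, Q–R, S–X; total weight 1+1+1+1+1+3+11+12 = 31.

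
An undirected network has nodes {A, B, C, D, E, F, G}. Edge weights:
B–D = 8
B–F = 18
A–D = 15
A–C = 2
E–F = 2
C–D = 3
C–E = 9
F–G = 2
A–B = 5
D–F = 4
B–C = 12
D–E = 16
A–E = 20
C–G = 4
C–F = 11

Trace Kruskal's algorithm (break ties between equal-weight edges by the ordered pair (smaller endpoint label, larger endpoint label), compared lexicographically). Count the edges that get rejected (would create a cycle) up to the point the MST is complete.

Kruskal's algorithm — process edges by increasing weight (ties by edge label):
A–C (2): add — endpoints in different components.
E–F (2): add — endpoints in different components.
F–G (2): add — endpoints in different components.
C–D (3): add — endpoints in different components.
C–G (4): add — endpoints in different components.
D–F (4): skip — D and F already connected.
A–B (5): add — endpoints in different components.
Edges rejected before the tree was complete: 1.

1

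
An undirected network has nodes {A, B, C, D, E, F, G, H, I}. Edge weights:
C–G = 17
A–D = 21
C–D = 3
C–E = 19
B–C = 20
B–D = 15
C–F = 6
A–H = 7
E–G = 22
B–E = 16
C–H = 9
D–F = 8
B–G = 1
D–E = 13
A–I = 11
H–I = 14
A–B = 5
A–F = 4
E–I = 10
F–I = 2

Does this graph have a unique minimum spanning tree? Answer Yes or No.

Yes

Sort edges by weight, then run Kruskal:
B–G (1): add — endpoints in different components.
F–I (2): add — endpoints in different components.
C–D (3): add — endpoints in different components.
A–F (4): add — endpoints in different components.
A–B (5): add — endpoints in different components.
C–F (6): add — endpoints in different components.
A–H (7): add — endpoints in different components.
D–F (8): skip — D and F already connected.
C–H (9): skip — C and H already connected.
E–I (10): add — endpoints in different components.
Every non-tree edge has weight strictly greater than the heaviest edge on the tree path between its endpoints, so the MST is unique.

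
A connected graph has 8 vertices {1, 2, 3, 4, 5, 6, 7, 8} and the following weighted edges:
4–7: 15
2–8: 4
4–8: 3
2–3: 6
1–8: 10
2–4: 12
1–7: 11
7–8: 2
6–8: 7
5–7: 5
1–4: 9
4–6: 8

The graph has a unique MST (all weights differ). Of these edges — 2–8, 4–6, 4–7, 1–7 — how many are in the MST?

1

Kruskal's algorithm — process edges by increasing weight (ties by edge label):
7–8 (2): add — endpoints in different components.
4–8 (3): add — endpoints in different components.
2–8 (4): add — endpoints in different components.
5–7 (5): add — endpoints in different components.
2–3 (6): add — endpoints in different components.
6–8 (7): add — endpoints in different components.
4–6 (8): skip — 4 and 6 already connected.
1–4 (9): add — endpoints in different components.
MST edge set: {7–8, 4–8, 2–8, 5–7, 2–3, 6–8, 1–4}.
Of the listed edges, {2–8} are in the MST → 1.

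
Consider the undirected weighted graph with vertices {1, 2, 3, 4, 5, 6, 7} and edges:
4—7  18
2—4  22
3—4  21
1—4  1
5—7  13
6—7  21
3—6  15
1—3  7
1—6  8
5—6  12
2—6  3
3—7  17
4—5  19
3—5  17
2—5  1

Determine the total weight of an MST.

33

Kruskal's algorithm — process edges by increasing weight (ties by edge label):
1—4 (1): add — endpoints in different components.
2—5 (1): add — endpoints in different components.
2—6 (3): add — endpoints in different components.
1—3 (7): add — endpoints in different components.
1—6 (8): add — endpoints in different components.
5—6 (12): skip — 5 and 6 already connected.
5—7 (13): add — endpoints in different components.
MST edges: 1—4, 2—5, 2—6, 1—3, 1—6, 5—7; total weight 1+1+3+7+8+13 = 33.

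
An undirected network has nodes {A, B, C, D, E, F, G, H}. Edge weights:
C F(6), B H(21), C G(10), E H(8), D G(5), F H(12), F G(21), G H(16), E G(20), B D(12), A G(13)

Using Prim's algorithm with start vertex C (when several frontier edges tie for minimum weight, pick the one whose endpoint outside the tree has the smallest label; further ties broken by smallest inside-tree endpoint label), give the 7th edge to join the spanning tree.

Grow the tree from C using Prim:
Step 1: frontier [C F 6, C G 10] → take C F (6); add F.
Step 2: frontier [C G 10, F H 12, F G 21] → take C G (10); add G.
Step 3: frontier [F H 12, D G 5, A G 13, G H 16, E G 20] → take D G (5); add D.
Step 4: frontier [B D 12, F H 12, A G 13, G H 16, E G 20] → take B D (12); add B.
Step 5: frontier [B H 21, F H 12, A G 13, G H 16, E G 20] → take F H (12); add H.
Step 6: frontier [A G 13, E G 20, E H 8] → take E H (8); add E.
Step 7: frontier [A G 13] → take A G (13); add A.
The 7th edge added is A G.

A-G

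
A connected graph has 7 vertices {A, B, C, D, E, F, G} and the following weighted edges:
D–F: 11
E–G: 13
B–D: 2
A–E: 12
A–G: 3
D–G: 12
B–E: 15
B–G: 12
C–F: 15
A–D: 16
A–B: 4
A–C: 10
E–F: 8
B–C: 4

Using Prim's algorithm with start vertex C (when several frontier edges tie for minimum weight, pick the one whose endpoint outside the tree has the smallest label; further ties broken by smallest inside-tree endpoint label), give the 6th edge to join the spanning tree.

E-F

Prim's algorithm from C:
Step 1: frontier [B–C 4, A–C 10, C–F 15] → take B–C (4); add B.
Step 2: frontier [B–D 2, A–B 4, B–G 12, B–E 15, A–C 10, C–F 15] → take B–D (2); add D.
Step 3: frontier [A–B 4, B–G 12, B–E 15, A–C 10, C–F 15, D–F 11, D–G 12, A–D 16] → take A–B (4); add A.
Step 4: frontier [A–G 3, A–E 12, B–G 12, B–E 15, C–F 15, D–F 11, D–G 12] → take A–G (3); add G.
Step 5: frontier [A–E 12, B–E 15, C–F 15, D–F 11, E–G 13] → take D–F (11); add F.
Step 6: frontier [A–E 12, B–E 15, E–F 8, E–G 13] → take E–F (8); add E.
The 6th edge added is E–F.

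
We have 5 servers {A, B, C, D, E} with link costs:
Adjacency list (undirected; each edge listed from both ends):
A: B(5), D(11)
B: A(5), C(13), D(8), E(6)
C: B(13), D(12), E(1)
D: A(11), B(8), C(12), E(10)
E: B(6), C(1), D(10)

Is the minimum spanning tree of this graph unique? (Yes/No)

Kruskal's algorithm — process edges by increasing weight (ties by edge label):
C E (1): add — endpoints in different components.
A B (5): add — endpoints in different components.
B E (6): add — endpoints in different components.
B D (8): add — endpoints in different components.
Every non-tree edge has weight strictly greater than the heaviest edge on the tree path between its endpoints, so the MST is unique.

Yes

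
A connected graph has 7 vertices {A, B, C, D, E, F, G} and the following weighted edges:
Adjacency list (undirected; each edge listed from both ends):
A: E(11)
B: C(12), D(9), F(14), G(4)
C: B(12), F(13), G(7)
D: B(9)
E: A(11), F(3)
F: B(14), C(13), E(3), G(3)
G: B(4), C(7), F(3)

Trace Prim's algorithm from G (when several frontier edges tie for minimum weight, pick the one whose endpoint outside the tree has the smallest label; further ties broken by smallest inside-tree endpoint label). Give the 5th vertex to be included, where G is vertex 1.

Prim's algorithm from G:
Step 1: cheapest edge leaving the tree is F—G (3); add F.
Step 2: cheapest edge leaving the tree is E—F (3); add E.
Step 3: cheapest edge leaving the tree is B—G (4); add B.
Step 4: cheapest edge leaving the tree is C—G (7); add C.
Step 5: cheapest edge leaving the tree is B—D (9); add D.
Step 6: cheapest edge leaving the tree is A—E (11); add A.
Vertex order: G, F, E, B, C, D, A. The 5th vertex is C.

C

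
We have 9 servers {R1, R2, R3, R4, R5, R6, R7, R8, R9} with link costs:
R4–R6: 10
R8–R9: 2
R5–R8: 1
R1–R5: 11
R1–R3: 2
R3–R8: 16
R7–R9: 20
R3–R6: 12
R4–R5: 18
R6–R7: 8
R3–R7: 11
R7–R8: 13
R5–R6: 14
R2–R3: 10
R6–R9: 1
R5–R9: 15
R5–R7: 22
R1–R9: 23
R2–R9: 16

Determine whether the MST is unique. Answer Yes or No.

No

Kruskal: consider edges lightest-first.
R5–R8 (1): add — endpoints in different components.
R6–R9 (1): add — endpoints in different components.
R1–R3 (2): add — endpoints in different components.
R8–R9 (2): add — endpoints in different components.
R6–R7 (8): add — endpoints in different components.
R2–R3 (10): add — endpoints in different components.
R4–R6 (10): add — endpoints in different components.
R1–R5 (11): add — endpoints in different components.
Non-tree edge R3–R7 has weight 11, equal to the heaviest edge on its tree cycle — swapping gives another MST of the same weight. Not unique.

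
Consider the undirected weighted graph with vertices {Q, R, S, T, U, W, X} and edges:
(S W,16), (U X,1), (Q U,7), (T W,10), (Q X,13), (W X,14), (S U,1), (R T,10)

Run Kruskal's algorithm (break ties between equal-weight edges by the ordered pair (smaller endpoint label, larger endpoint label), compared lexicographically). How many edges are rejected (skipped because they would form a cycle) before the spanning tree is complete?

1

Sort edges by weight, then run Kruskal:
S U (1): add — endpoints in different components.
U X (1): add — endpoints in different components.
Q U (7): add — endpoints in different components.
R T (10): add — endpoints in different components.
T W (10): add — endpoints in different components.
Q X (13): skip — Q and X already connected.
W X (14): add — endpoints in different components.
Edges rejected before the tree was complete: 1.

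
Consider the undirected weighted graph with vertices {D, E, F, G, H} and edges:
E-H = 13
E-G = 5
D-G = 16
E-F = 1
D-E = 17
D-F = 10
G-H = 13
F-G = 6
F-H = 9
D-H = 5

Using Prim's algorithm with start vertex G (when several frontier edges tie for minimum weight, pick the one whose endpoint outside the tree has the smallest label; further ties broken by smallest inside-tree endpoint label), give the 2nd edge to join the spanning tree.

Prim, starting at G.
Step 1: frontier [E-G 5, F-G 6, G-H 13, D-G 16] → take E-G (5); add E.
Step 2: frontier [E-F 1, E-H 13, D-E 17, F-G 6, G-H 13, D-G 16] → take E-F (1); add F.
Step 3: frontier [E-H 13, D-E 17, F-H 9, D-F 10, G-H 13, D-G 16] → take F-H (9); add H.
Step 4: frontier [D-E 17, D-F 10, D-G 16, D-H 5] → take D-H (5); add D.
The 2nd edge added is E-F.

E-F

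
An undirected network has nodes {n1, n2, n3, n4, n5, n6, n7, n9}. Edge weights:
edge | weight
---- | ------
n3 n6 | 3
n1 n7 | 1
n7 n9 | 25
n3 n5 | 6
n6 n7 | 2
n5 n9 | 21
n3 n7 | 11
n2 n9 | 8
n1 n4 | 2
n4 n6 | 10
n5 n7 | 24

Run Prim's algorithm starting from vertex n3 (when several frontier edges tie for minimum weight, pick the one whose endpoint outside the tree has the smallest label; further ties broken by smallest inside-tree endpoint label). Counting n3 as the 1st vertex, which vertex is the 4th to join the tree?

Prim, starting at n3.
Step 1: frontier [n3 n6 3, n3 n5 6, n3 n7 11] → take n3 n6 (3); add n6.
Step 2: frontier [n3 n5 6, n3 n7 11, n6 n7 2, n4 n6 10] → take n6 n7 (2); add n7.
Step 3: frontier [n3 n5 6, n4 n6 10, n1 n7 1, n5 n7 24, n7 n9 25] → take n1 n7 (1); add n1.
Step 4: frontier [n1 n4 2, n3 n5 6, n4 n6 10, n5 n7 24, n7 n9 25] → take n1 n4 (2); add n4.
Step 5: frontier [n3 n5 6, n5 n7 24, n7 n9 25] → take n3 n5 (6); add n5.
Step 6: frontier [n5 n9 21, n7 n9 25] → take n5 n9 (21); add n9.
Step 7: frontier [n2 n9 8] → take n2 n9 (8); add n2.
Vertex order: n3, n6, n7, n1, n4, n5, n9, n2. The 4th vertex is n1.

n1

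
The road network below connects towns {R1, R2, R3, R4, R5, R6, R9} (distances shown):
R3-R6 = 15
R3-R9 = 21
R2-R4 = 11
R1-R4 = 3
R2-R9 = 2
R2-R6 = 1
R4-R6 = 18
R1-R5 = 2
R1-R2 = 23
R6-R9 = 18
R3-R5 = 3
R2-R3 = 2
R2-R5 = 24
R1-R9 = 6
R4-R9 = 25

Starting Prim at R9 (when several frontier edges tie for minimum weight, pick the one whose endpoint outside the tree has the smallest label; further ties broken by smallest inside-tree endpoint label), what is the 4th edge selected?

Prim, starting at R9.
Step 1: cheapest edge leaving the tree is R2-R9 (2); add R2.
Step 2: cheapest edge leaving the tree is R2-R6 (1); add R6.
Step 3: cheapest edge leaving the tree is R2-R3 (2); add R3.
Step 4: cheapest edge leaving the tree is R3-R5 (3); add R5.
Step 5: cheapest edge leaving the tree is R1-R5 (2); add R1.
Step 6: cheapest edge leaving the tree is R1-R4 (3); add R4.
The 4th edge added is R3-R5.

R3-R5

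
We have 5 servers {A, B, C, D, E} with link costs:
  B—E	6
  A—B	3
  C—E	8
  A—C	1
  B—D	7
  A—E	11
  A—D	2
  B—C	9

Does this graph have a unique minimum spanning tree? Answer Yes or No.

Kruskal: consider edges lightest-first.
A—C (1): add. Components now {A,C} {B} {D} {E}
A—D (2): add. Components now {A,C,D} {B} {E}
A—B (3): add. Components now {A,B,C,D} {E}
B—E (6): add. Components now {A,B,C,D,E}
Every non-tree edge has weight strictly greater than the heaviest edge on the tree path between its endpoints, so the MST is unique.

Yes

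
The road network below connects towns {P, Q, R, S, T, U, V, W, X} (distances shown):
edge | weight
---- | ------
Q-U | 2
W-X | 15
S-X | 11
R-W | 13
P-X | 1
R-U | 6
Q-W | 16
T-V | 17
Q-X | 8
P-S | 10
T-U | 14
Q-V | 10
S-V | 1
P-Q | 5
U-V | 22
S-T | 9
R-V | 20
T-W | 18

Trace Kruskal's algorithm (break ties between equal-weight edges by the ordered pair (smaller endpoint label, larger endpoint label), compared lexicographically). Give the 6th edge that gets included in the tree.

S-T

Kruskal's algorithm — process edges by increasing weight (ties by edge label):
P-X (1): add — endpoints in different components.
S-V (1): add — endpoints in different components.
Q-U (2): add — endpoints in different components.
P-Q (5): add — endpoints in different components.
R-U (6): add — endpoints in different components.
Q-X (8): skip — X and Q already connected.
S-T (9): add — endpoints in different components.
P-S (10): add — endpoints in different components.
Q-V (10): skip — V and Q already connected.
S-X (11): skip — X and S already connected.
R-W (13): add — endpoints in different components.
The 6th edge added is S-T.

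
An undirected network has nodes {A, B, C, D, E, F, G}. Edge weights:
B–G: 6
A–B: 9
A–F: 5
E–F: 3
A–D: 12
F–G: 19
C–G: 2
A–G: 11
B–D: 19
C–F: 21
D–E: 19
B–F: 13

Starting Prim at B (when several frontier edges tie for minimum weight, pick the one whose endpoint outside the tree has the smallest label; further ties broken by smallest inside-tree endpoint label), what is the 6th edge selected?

A-D

Prim's algorithm from B:
Step 1: frontier [B–G 6, A–B 9, B–F 13, B–D 19] → take B–G (6); add G.
Step 2: frontier [A–B 9, B–F 13, B–D 19, C–G 2, A–G 11, F–G 19] → take C–G (2); add C.
Step 3: frontier [A–B 9, B–F 13, B–D 19, C–F 21, A–G 11, F–G 19] → take A–B (9); add A.
Step 4: frontier [A–F 5, A–D 12, B–F 13, B–D 19, C–F 21, F–G 19] → take A–F (5); add F.
Step 5: frontier [A–D 12, B–D 19, E–F 3] → take E–F (3); add E.
Step 6: frontier [A–D 12, B–D 19, D–E 19] → take A–D (12); add D.
The 6th edge added is A–D.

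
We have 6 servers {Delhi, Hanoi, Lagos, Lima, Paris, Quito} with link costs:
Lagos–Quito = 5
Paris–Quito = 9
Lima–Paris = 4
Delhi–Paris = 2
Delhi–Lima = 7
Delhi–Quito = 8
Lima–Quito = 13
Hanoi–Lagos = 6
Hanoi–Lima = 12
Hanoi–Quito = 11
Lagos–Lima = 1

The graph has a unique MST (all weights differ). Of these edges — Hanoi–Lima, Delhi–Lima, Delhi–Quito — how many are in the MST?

0

Kruskal's algorithm — process edges by increasing weight (ties by edge label):
Lagos–Lima (1): add. Components now {Hanoi} {Paris} {Lagos,Lima} {Delhi} {Quito}
Delhi–Paris (2): add. Components now {Hanoi} {Delhi,Paris} {Lagos,Lima} {Quito}
Lima–Paris (4): add. Components now {Hanoi} {Delhi,Lagos,Lima,Paris} {Quito}
Lagos–Quito (5): add. Components now {Hanoi} {Delhi,Lagos,Lima,Paris,Quito}
Hanoi–Lagos (6): add. Components now {Delhi,Hanoi,Lagos,Lima,Paris,Quito}
MST edge set: {Lagos–Lima, Delhi–Paris, Lima–Paris, Lagos–Quito, Hanoi–Lagos}.
Of the listed edges, {} are in the MST → 0.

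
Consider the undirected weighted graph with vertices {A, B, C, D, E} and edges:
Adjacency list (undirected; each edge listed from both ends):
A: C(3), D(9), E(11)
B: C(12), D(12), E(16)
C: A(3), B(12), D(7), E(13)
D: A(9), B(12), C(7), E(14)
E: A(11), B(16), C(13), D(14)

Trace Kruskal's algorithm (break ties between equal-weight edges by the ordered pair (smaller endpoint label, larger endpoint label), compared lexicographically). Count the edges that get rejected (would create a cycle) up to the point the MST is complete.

1

Kruskal's algorithm — process edges by increasing weight (ties by edge label):
A–C (3): add. Components now {A,C} {B} {D} {E}
C–D (7): add. Components now {A,C,D} {B} {E}
A–D (9): skip — A and D already connected.
A–E (11): add. Components now {A,C,D,E} {B}
B–C (12): add. Components now {A,B,C,D,E}
Edges rejected before the tree was complete: 1.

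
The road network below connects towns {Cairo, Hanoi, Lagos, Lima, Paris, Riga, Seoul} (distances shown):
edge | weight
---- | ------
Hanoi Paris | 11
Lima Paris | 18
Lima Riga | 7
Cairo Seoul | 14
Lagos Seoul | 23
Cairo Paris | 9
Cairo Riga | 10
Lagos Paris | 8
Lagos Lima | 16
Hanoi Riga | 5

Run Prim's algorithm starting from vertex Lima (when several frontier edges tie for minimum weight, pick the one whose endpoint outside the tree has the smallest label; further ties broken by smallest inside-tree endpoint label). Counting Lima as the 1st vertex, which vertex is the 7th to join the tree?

Prim, starting at Lima.
Step 1: cheapest edge leaving the tree is Lima Riga (7); add Riga.
Step 2: cheapest edge leaving the tree is Hanoi Riga (5); add Hanoi.
Step 3: cheapest edge leaving the tree is Cairo Riga (10); add Cairo.
Step 4: cheapest edge leaving the tree is Cairo Paris (9); add Paris.
Step 5: cheapest edge leaving the tree is Lagos Paris (8); add Lagos.
Step 6: cheapest edge leaving the tree is Cairo Seoul (14); add Seoul.
Vertex order: Lima, Riga, Hanoi, Cairo, Paris, Lagos, Seoul. The 7th vertex is Seoul.

Seoul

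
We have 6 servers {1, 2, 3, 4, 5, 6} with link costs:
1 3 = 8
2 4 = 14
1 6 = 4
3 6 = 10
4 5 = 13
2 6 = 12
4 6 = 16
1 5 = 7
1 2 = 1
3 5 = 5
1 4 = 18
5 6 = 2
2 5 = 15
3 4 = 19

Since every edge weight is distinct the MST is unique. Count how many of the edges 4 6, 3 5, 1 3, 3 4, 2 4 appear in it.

1

Kruskal: consider edges lightest-first.
1 2 (1): add — endpoints in different components.
5 6 (2): add — endpoints in different components.
1 6 (4): add — endpoints in different components.
3 5 (5): add — endpoints in different components.
1 5 (7): skip — 1 and 5 already connected.
1 3 (8): skip — 1 and 3 already connected.
3 6 (10): skip — 3 and 6 already connected.
2 6 (12): skip — 2 and 6 already connected.
4 5 (13): add — endpoints in different components.
MST edge set: {1 2, 5 6, 1 6, 3 5, 4 5}.
Of the listed edges, {3 5} are in the MST → 1.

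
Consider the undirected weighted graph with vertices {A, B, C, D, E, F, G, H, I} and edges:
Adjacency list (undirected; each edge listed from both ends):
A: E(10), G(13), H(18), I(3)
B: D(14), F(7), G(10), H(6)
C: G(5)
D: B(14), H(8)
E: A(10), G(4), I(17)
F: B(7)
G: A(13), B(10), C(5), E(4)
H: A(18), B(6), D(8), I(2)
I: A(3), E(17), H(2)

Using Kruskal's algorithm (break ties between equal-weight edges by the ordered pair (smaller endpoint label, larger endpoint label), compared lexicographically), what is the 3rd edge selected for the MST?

Kruskal: consider edges lightest-first.
H I (2): add — endpoints in different components.
A I (3): add — endpoints in different components.
E G (4): add — endpoints in different components.
C G (5): add — endpoints in different components.
B H (6): add — endpoints in different components.
B F (7): add — endpoints in different components.
D H (8): add — endpoints in different components.
A E (10): add — endpoints in different components.
The 3rd edge added is E G.

E-G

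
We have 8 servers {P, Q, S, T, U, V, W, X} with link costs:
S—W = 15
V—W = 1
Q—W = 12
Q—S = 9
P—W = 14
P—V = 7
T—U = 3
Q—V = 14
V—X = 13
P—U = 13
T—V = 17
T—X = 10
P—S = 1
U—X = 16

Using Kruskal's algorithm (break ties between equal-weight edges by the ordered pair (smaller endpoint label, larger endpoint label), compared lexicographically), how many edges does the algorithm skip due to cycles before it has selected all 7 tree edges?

1

Kruskal's algorithm — process edges by increasing weight (ties by edge label):
P—S (1): add — endpoints in different components.
V—W (1): add — endpoints in different components.
T—U (3): add — endpoints in different components.
P—V (7): add — endpoints in different components.
Q—S (9): add — endpoints in different components.
T—X (10): add — endpoints in different components.
Q—W (12): skip — W and Q already connected.
P—U (13): add — endpoints in different components.
Edges rejected before the tree was complete: 1.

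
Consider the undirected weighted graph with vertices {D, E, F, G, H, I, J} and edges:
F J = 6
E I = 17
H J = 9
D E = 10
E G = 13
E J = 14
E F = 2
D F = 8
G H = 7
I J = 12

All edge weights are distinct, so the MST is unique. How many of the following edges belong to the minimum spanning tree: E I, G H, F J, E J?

Kruskal's algorithm — process edges by increasing weight (ties by edge label):
E F (2): add — endpoints in different components.
F J (6): add — endpoints in different components.
G H (7): add — endpoints in different components.
D F (8): add — endpoints in different components.
H J (9): add — endpoints in different components.
D E (10): skip — D and E already connected.
I J (12): add — endpoints in different components.
MST edge set: {E F, F J, G H, D F, H J, I J}.
Of the listed edges, {G H, F J} are in the MST → 2.

2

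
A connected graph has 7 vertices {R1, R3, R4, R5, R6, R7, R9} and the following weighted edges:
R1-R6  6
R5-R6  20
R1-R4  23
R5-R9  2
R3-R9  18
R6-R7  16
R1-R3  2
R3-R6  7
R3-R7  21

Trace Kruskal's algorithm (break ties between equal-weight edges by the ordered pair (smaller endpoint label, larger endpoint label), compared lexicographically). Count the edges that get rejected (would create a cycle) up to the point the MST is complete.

3

Sort edges by weight, then run Kruskal:
R1-R3 (2): add. Components now {R1,R3} {R7} {R5} {R9} {R6} {R4}
R5-R9 (2): add. Components now {R1,R3} {R7} {R5,R9} {R6} {R4}
R1-R6 (6): add. Components now {R1,R3,R6} {R7} {R5,R9} {R4}
R3-R6 (7): skip — R3 and R6 already connected.
R6-R7 (16): add. Components now {R1,R3,R6,R7} {R5,R9} {R4}
R3-R9 (18): add. Components now {R1,R3,R5,R6,R7,R9} {R4}
R5-R6 (20): skip — R5 and R6 already connected.
R3-R7 (21): skip — R3 and R7 already connected.
R1-R4 (23): add. Components now {R1,R3,R4,R5,R6,R7,R9}
Edges rejected before the tree was complete: 3.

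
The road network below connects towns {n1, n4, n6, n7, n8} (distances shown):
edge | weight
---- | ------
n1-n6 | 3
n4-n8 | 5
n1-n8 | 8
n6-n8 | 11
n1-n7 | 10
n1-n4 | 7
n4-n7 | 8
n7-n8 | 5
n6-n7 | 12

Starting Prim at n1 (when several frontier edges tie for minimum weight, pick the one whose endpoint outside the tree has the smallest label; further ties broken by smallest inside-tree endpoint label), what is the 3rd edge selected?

Prim's algorithm from n1:
Step 1: cheapest edge leaving the tree is n1-n6 (3); add n6.
Step 2: cheapest edge leaving the tree is n1-n4 (7); add n4.
Step 3: cheapest edge leaving the tree is n4-n8 (5); add n8.
Step 4: cheapest edge leaving the tree is n7-n8 (5); add n7.
The 3rd edge added is n4-n8.

n4-n8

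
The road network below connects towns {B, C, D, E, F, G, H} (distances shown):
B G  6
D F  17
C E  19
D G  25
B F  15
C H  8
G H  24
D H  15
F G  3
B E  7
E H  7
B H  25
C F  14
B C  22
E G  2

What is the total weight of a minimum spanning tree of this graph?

41

Sort edges by weight, then run Kruskal:
E G (2): add. Components now {B} {C} {D} {E,G} {F} {H}
F G (3): add. Components now {B} {C} {D} {E,F,G} {H}
B G (6): add. Components now {B,E,F,G} {C} {D} {H}
B E (7): skip — B and E already connected.
E H (7): add. Components now {B,E,F,G,H} {C} {D}
C H (8): add. Components now {B,C,E,F,G,H} {D}
C F (14): skip — C and F already connected.
B F (15): skip — B and F already connected.
D H (15): add. Components now {B,C,D,E,F,G,H}
MST edges: E G, F G, B G, E H, C H, D H; total weight 2+3+6+7+8+15 = 41.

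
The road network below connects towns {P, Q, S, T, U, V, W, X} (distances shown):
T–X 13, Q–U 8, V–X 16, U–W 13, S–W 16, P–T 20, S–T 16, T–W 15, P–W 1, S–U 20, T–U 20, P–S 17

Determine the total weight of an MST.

82

Kruskal's algorithm — process edges by increasing weight (ties by edge label):
P–W (1): add — endpoints in different components.
Q–U (8): add — endpoints in different components.
T–X (13): add — endpoints in different components.
U–W (13): add — endpoints in different components.
T–W (15): add — endpoints in different components.
S–T (16): add — endpoints in different components.
S–W (16): skip — S and W already connected.
V–X (16): add — endpoints in different components.
MST edges: P–W, Q–U, T–X, U–W, T–W, S–T, V–X; total weight 1+8+13+13+15+16+16 = 82.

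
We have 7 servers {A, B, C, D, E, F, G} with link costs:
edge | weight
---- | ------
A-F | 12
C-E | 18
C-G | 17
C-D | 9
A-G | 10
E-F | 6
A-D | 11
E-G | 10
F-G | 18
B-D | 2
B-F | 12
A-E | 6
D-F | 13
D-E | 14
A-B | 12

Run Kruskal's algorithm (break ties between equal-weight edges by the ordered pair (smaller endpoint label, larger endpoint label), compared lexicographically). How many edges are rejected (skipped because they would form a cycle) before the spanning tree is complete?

1

Kruskal's algorithm — process edges by increasing weight (ties by edge label):
B-D (2): add — endpoints in different components.
A-E (6): add — endpoints in different components.
E-F (6): add — endpoints in different components.
C-D (9): add — endpoints in different components.
A-G (10): add — endpoints in different components.
E-G (10): skip — E and G already connected.
A-D (11): add — endpoints in different components.
Edges rejected before the tree was complete: 1.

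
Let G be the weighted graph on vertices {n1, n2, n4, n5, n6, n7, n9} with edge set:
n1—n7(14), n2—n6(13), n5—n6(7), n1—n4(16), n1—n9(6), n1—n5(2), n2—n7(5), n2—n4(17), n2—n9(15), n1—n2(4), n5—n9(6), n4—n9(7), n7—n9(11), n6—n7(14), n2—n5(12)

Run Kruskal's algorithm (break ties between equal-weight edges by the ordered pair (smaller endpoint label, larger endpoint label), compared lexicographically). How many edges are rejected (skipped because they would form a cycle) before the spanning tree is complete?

1

Kruskal's algorithm — process edges by increasing weight (ties by edge label):
n1—n5 (2): add — endpoints in different components.
n1—n2 (4): add — endpoints in different components.
n2—n7 (5): add — endpoints in different components.
n1—n9 (6): add — endpoints in different components.
n5—n9 (6): skip — n9 and n5 already connected.
n4—n9 (7): add — endpoints in different components.
n5—n6 (7): add — endpoints in different components.
Edges rejected before the tree was complete: 1.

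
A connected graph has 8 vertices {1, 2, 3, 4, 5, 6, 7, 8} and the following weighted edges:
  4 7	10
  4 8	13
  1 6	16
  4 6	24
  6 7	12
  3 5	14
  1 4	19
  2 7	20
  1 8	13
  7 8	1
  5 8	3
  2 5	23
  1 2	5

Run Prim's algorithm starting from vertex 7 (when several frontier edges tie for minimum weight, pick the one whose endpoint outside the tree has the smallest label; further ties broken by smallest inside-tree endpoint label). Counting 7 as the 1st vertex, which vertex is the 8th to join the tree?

3

Prim, starting at 7.
Step 1: frontier [7 8 1, 4 7 10, 6 7 12, 2 7 20] → take 7 8 (1); add 8.
Step 2: frontier [4 7 10, 6 7 12, 2 7 20, 5 8 3, 1 8 13, 4 8 13] → take 5 8 (3); add 5.
Step 3: frontier [3 5 14, 2 5 23, 4 7 10, 6 7 12, 2 7 20, 1 8 13, 4 8 13] → take 4 7 (10); add 4.
Step 4: frontier [1 4 19, 4 6 24, 3 5 14, 2 5 23, 6 7 12, 2 7 20, 1 8 13] → take 6 7 (12); add 6.
Step 5: frontier [1 4 19, 3 5 14, 2 5 23, 1 6 16, 2 7 20, 1 8 13] → take 1 8 (13); add 1.
Step 6: frontier [1 2 5, 3 5 14, 2 5 23, 2 7 20] → take 1 2 (5); add 2.
Step 7: frontier [3 5 14] → take 3 5 (14); add 3.
Vertex order: 7, 8, 5, 4, 6, 1, 2, 3. The 8th vertex is 3.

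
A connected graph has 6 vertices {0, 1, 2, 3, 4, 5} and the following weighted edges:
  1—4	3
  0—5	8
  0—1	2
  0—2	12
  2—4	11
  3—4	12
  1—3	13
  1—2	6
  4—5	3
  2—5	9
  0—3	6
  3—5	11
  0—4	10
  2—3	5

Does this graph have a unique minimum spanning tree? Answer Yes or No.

No

Sort edges by weight, then run Kruskal:
0—1 (2): add. Components now {0,1} {2} {3} {4} {5}
1—4 (3): add. Components now {0,1,4} {2} {3} {5}
4—5 (3): add. Components now {0,1,4,5} {2} {3}
2—3 (5): add. Components now {0,1,4,5} {2,3}
0—3 (6): add. Components now {0,1,2,3,4,5}
Non-tree edge 1—2 has weight 6, equal to the heaviest edge on its tree cycle — swapping gives another MST of the same weight. Not unique.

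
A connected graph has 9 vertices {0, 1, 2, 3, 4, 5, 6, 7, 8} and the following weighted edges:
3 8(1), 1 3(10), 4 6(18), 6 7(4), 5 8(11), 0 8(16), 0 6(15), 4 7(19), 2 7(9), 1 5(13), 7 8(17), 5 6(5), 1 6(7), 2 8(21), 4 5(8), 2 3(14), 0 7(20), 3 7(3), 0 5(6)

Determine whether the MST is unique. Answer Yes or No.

Yes

Kruskal's algorithm — process edges by increasing weight (ties by edge label):
3 8 (1): add — endpoints in different components.
3 7 (3): add — endpoints in different components.
6 7 (4): add — endpoints in different components.
5 6 (5): add — endpoints in different components.
0 5 (6): add — endpoints in different components.
1 6 (7): add — endpoints in different components.
4 5 (8): add — endpoints in different components.
2 7 (9): add — endpoints in different components.
Every non-tree edge has weight strictly greater than the heaviest edge on the tree path between its endpoints, so the MST is unique.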